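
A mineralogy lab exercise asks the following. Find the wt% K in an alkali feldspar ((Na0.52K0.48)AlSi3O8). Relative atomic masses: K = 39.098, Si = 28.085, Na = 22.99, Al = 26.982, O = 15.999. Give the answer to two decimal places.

Molar mass of (Na0.52K0.48)AlSi3O8: 0.52×22.99 + 0.48×39.098 + 1×26.982 + 3×28.085 + 8×15.999 = 269.951 g/mol.
Mass of K per formula unit: 0.48 × 39.098 = 18.767 g.
Weight fraction K = 18.767 / 269.951 = 0.0695.

6.95 wt%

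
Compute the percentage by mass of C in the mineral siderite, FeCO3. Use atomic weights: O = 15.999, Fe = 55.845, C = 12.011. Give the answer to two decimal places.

10.37 mass %

Molar mass of FeCO3: 1*55.845 + 1*12.011 + 3*15.999 = 115.853 g/mol.
Mass of C per formula unit: 1 × 12.011 = 12.011 g.
Weight fraction C = 12.011 / 115.853 = 0.1037.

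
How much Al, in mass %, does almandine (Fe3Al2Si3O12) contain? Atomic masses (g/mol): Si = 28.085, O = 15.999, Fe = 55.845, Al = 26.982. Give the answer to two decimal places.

10.84 mass %

Molar mass of Fe3Al2Si3O12: 3·55.845 + 2·26.982 + 3·28.085 + 12·15.999 = 497.742 g/mol.
Mass of Al per formula unit: 2 × 26.982 = 53.964 g.
Weight fraction Al = 53.964 / 497.742 = 0.1084.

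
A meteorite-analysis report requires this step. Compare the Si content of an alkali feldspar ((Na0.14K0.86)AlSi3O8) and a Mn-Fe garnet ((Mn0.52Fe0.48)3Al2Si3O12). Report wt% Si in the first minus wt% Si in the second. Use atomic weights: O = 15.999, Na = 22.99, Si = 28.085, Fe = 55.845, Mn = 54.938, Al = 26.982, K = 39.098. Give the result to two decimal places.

M((Na0.14K0.86)AlSi3O8) = 276.072 g/mol, so wt% Si = 84.255/276.072 × 100 = 30.52%.
M((Mn0.52Fe0.48)3Al2Si3O12) = 496.327 g/mol, so wt% Si = 84.255/496.327 × 100 = 16.98%.
30.52 − 16.98 = 13.54 pp.

13.54 percentage points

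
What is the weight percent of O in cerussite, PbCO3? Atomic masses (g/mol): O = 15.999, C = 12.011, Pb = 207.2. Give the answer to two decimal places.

17.96 mass %

Molar mass of PbCO3: 1·207.2 + 1·12.011 + 3·15.999 = 267.208 g/mol.
Mass of O per formula unit: 3 × 15.999 = 47.997 g.
Weight fraction O = 47.997 / 267.208 = 0.1796.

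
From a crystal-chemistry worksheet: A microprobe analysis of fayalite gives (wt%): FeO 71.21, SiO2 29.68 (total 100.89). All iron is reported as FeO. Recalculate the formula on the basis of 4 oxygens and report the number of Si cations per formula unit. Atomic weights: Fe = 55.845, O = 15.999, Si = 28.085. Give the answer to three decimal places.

0.998 Si apfu

71.21 wt% FeO ÷ 71.844 g/mol = 0.99118 mol, giving 0.99118 Fe and 0.99118 O.
29.68 wt% SiO2 ÷ 60.083 g/mol = 0.49398 mol, giving 0.49398 Si and 0.98796 O.
Oxygen sums to 1.97914; scaling by 4/1.97914 = 2.02108 puts the formula on 4 O.
Si: 0.49398 × 2.02108 = 0.998 atoms per formula unit.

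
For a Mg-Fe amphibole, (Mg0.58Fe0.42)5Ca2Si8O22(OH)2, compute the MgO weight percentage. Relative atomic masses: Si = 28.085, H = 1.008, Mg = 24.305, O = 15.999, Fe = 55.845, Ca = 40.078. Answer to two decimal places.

M((Mg0.58Fe0.42)5Ca2Si8O22(OH)2) = 878.587 g/mol; M(MgO) = 40.304 g/mol.
Moles MgO per formula unit = 2.90 Mg ÷ 1 = 2.9000.
MgO fraction = (2.9000 × 40.304) / 878.587 = 116.882/878.587 = 0.1330.

13.30 wt%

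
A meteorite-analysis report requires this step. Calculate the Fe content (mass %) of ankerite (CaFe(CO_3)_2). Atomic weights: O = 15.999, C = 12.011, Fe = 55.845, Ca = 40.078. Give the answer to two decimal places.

Formula mass = 1*40.078 + 1*55.845 + 2*12.011 + 6*15.999 = 215.939 g/mol, of which 55.845 g is Fe.
So Fe makes up 55.845/215.939 = 0.2586 of the mass, i.e. 25.86%.

25.86 mass %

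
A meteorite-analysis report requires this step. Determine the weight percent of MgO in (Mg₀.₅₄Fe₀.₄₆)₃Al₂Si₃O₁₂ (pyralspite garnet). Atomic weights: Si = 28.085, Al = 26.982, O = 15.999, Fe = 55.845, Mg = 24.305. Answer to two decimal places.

M((Mg₀.₅₄Fe₀.₄₆)₃Al₂Si₃O₁₂) = 446.647 g/mol; M(MgO) = 40.304 g/mol.
Moles MgO per formula unit = 1.62 Mg ÷ 1 = 1.6200.
MgO fraction = (1.6200 × 40.304) / 446.647 = 65.292/446.647 = 0.1462.

14.62 wt%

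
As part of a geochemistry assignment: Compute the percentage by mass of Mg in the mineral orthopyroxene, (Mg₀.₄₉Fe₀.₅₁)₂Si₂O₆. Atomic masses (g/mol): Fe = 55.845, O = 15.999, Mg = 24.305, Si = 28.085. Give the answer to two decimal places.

M((Mg₀.₄₉Fe₀.₅₁)₂Si₂O₆) = 232.945 g/mol.
Mg contributes 0.98 × 24.305 = 23.819 g per mole.
23.819/232.945 = 0.1023 → 10.23%.

10.23 weight percent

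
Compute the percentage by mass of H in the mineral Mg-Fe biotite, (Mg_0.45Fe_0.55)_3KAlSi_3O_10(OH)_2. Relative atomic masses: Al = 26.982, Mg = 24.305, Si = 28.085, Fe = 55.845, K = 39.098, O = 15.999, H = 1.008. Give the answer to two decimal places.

Molar mass of (Mg_0.45Fe_0.55)_3KAlSi_3O_10(OH)_2: 1.35×24.305 + 1.65×55.845 + 1×39.098 + 1×26.982 + 3×28.085 + 12×15.999 + 2×1.008 = 469.295 g/mol.
Mass of H per formula unit: 2 × 1.008 = 2.016 g.
Weight fraction H = 2.016 / 469.295 = 0.0043.

0.43 mass %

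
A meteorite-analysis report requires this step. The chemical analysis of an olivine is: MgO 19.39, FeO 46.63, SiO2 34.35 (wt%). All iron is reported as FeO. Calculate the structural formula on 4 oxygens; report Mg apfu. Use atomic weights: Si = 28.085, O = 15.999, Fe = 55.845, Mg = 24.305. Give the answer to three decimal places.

0.846 Mg apfu

MgO: 19.39/40.304 = 0.48109 mol → 0.48109 mol Mg, 0.48109 mol O.
FeO: 46.63/71.844 = 0.64905 mol → 0.64905 mol Fe, 0.64905 mol O.
SiO2: 34.35/60.083 = 0.57171 mol → 0.57171 mol Si, 1.14342 mol O.
Total oxygen = 2.27356 mol. Normalization factor = 4/2.27356 = 1.75936.
Mg per 4 O = 0.48109 × 1.75936 = 0.846.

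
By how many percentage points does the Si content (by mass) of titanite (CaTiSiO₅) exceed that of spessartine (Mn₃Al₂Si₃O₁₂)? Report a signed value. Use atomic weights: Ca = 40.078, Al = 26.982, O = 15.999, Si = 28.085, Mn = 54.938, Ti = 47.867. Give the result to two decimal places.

First mineral: 28.085 g Si in 196.025 g formula = 14.33 wt% Si.
Second mineral: 84.255 g Si in 495.021 g formula = 17.02 wt% Si.
14.33% − 17.02% gives a difference of -2.69 percentage points.

-2.69 percentage points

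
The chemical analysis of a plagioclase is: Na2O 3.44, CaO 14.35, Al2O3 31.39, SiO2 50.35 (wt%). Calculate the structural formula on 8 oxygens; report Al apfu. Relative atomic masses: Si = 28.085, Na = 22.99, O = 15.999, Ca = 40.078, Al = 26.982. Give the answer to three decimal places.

3.44 wt% Na2O ÷ 61.979 g/mol = 0.05550 mol, giving 0.11100 Na and 0.05550 O.
14.35 wt% CaO ÷ 56.077 g/mol = 0.25590 mol, giving 0.25590 Ca and 0.25590 O.
31.39 wt% Al2O3 ÷ 101.961 g/mol = 0.30786 mol, giving 0.61572 Al and 0.92358 O.
50.35 wt% SiO2 ÷ 60.083 g/mol = 0.83801 mol, giving 0.83801 Si and 1.67602 O.
Oxygen sums to 2.91100; scaling by 8/2.91100 = 2.74820 puts the formula on 8 O.
Al: 0.61572 × 2.74820 = 1.692 atoms per formula unit.

1.692 Al apfu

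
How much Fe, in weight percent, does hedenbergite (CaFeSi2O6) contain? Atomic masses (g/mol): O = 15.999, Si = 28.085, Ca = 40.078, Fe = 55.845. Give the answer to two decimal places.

22.51 weight percent

Molar mass of CaFeSi2O6: 1·40.078 + 1·55.845 + 2·28.085 + 6·15.999 = 248.087 g/mol.
Mass of Fe per formula unit: 1 × 55.845 = 55.845 g.
Weight fraction Fe = 55.845 / 248.087 = 0.2251.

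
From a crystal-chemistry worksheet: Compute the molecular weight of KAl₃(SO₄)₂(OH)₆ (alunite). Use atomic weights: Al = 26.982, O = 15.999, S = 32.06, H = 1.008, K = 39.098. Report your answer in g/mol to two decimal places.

414.20 g/mol

M = 1(39.098) + 3(26.982) + 2(32.06) + 14(15.999) + 6(1.008)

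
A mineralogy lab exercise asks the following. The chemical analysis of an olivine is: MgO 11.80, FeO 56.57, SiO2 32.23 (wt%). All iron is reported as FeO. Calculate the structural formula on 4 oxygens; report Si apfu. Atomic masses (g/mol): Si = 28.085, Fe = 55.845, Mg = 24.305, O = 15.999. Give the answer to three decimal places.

11.80 wt% MgO ÷ 40.304 g/mol = 0.29277 mol, giving 0.29277 Mg and 0.29277 O.
56.57 wt% FeO ÷ 71.844 g/mol = 0.78740 mol, giving 0.78740 Fe and 0.78740 O.
32.23 wt% SiO2 ÷ 60.083 g/mol = 0.53642 mol, giving 0.53642 Si and 1.07284 O.
Oxygen sums to 2.15301; scaling by 4/2.15301 = 1.85786 puts the formula on 4 O.
Si: 0.53642 × 1.85786 = 0.997 atoms per formula unit.

0.997 Si apfu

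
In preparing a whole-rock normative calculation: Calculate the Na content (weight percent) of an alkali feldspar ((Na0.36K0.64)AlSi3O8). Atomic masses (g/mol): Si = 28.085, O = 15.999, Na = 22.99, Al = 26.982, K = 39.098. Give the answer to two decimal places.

3.04 weight percent

M((Na0.36K0.64)AlSi3O8) = 272.528 g/mol.
Na contributes 0.36 × 22.99 = 8.276 g per mole.
8.276/272.528 = 0.0304 → 3.04%.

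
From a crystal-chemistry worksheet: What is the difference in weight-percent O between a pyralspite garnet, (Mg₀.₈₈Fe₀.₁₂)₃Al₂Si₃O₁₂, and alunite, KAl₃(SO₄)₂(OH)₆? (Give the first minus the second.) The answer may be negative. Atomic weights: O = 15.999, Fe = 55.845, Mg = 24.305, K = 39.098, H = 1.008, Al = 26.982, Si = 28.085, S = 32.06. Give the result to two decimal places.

-7.76 percentage points

M((Mg₀.₈₈Fe₀.₁₂)₃Al₂Si₃O₁₂) = 414.476 g/mol, so wt% O = 191.988/414.476 × 100 = 46.32%.
M(KAl₃(SO₄)₂(OH)₆) = 414.198 g/mol, so wt% O = 223.986/414.198 × 100 = 54.08%.
46.32 − 54.08 = -7.76 pp.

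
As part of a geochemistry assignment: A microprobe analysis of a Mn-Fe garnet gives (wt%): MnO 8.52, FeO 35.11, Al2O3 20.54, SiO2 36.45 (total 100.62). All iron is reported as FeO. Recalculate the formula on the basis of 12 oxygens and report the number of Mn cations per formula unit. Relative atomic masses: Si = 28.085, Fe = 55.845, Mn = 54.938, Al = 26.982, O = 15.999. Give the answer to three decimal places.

MnO (M=70.937): mol = 0.12011; Mn = 0.12011, O = 0.12011.
FeO (M=71.844): mol = 0.48870; Fe = 0.48870, O = 0.48870.
Al2O3 (M=101.961): mol = 0.20145; Al = 0.40290, O = 0.60435.
SiO2 (M=60.083): mol = 0.60666; Si = 0.60666, O = 1.21332.
ΣO = 2.42648; factor = 12/ΣO = 4.94544.
Mn apfu = 0.12011 × 4.94544 = 0.594.

0.594 Mn apfu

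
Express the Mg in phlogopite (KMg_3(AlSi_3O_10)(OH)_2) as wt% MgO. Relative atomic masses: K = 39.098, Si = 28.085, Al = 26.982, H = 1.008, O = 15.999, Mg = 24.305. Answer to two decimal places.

Formula mass = 417.254 g/mol.
3 Mg → 3.0000 mol MgO per formula unit; M(MgO) = 40.304, so MgO mass = 120.912 g.
120.912/417.254 × 100 = 28.98 wt%.

28.98 wt%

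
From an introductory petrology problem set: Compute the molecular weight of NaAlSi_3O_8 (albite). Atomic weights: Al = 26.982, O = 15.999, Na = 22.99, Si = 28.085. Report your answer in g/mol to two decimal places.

262.22 g/mol

Na: 1 × 22.99 = 22.9900
Al: 1 × 26.982 = 26.9820
Si: 3 × 28.085 = 84.2550
O: 8 × 15.999 = 127.9920
Summing the contributions gives the formula mass.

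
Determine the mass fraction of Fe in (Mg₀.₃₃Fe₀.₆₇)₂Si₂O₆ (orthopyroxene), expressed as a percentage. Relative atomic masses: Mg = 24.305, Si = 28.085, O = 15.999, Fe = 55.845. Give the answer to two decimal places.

30.79 weight percent

Molar mass of (Mg₀.₃₃Fe₀.₆₇)₂Si₂O₆: 0.66·24.305 + 1.34·55.845 + 2·28.085 + 6·15.999 = 243.038 g/mol.
Mass of Fe per formula unit: 1.34 × 55.845 = 74.832 g.
Weight fraction Fe = 74.832 / 243.038 = 0.3079.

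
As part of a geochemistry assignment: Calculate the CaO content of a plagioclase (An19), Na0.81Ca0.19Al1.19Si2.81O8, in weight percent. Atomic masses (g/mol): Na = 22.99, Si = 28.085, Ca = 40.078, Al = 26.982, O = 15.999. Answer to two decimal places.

4.02 wt%

Formula mass = 265.256 g/mol.
0.19 Ca → 0.1900 mol CaO per formula unit; M(CaO) = 56.077, so CaO mass = 10.655 g.
10.655/265.256 × 100 = 4.02 wt%.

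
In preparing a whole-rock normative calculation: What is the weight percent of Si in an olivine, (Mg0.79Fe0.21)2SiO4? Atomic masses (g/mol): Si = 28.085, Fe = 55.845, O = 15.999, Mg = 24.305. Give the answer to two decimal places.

18.24 mass %

M((Mg0.79Fe0.21)2SiO4) = 153.938 g/mol.
Si contributes 1 × 28.085 = 28.085 g per mole.
28.085/153.938 = 0.1824 → 18.24%.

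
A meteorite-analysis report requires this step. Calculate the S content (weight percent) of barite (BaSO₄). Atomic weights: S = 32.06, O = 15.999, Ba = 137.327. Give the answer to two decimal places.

M(BaSO₄) = 233.383 g/mol.
S contributes 1 × 32.06 = 32.060 g per mole.
32.060/233.383 = 0.1374 → 13.74%.

13.74 weight percent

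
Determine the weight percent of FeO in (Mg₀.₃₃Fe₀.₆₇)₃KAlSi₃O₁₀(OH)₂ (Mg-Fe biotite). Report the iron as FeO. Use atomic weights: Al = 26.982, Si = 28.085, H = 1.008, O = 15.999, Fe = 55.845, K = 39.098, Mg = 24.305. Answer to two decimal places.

Formula mass = 480.649 g/mol.
2.01 Fe → 2.0100 mol FeO per formula unit; M(FeO) = 71.844, so FeO mass = 144.406 g.
144.406/480.649 × 100 = 30.04 wt%.

30.04 wt%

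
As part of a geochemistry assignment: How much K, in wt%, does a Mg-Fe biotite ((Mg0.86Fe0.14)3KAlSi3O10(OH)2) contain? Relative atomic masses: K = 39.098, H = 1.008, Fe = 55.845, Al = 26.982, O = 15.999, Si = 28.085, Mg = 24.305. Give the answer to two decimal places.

M((Mg0.86Fe0.14)3KAlSi3O10(OH)2) = 430.501 g/mol.
K contributes 1 × 39.098 = 39.098 g per mole.
39.098/430.501 = 0.0908 → 9.08%.

9.08 wt%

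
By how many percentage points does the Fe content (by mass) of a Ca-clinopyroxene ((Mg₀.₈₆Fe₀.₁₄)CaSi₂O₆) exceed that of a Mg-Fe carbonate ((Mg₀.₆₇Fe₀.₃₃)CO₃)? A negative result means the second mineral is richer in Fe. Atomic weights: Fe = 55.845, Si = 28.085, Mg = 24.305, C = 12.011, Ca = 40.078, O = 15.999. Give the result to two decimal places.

-15.92 percentage points

M((Mg₀.₈₆Fe₀.₁₄)CaSi₂O₆) = 220.963 g/mol, so wt% Fe = 7.818/220.963 × 100 = 3.54%.
M((Mg₀.₆₇Fe₀.₃₃)CO₃) = 94.721 g/mol, so wt% Fe = 18.429/94.721 × 100 = 19.46%.
3.54 − 19.46 = -15.92 pp.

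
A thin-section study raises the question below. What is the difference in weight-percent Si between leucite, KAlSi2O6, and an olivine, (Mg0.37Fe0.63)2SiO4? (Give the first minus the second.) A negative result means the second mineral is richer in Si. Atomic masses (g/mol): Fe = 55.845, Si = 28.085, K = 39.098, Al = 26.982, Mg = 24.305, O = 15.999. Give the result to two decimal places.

First mineral: 56.170 g Si in 218.244 g formula = 25.74 wt% Si.
Second mineral: 28.085 g Si in 180.431 g formula = 15.57 wt% Si.
25.74% − 15.57% gives a difference of 10.17 percentage points.

10.17 percentage points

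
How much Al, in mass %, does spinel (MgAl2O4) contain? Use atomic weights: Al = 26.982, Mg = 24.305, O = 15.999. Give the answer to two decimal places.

37.93 mass %

Formula mass = 1·24.305 + 2·26.982 + 4·15.999 = 142.265 g/mol, of which 53.964 g is Al.
So Al makes up 53.964/142.265 = 0.3793 of the mass, i.e. 37.93%.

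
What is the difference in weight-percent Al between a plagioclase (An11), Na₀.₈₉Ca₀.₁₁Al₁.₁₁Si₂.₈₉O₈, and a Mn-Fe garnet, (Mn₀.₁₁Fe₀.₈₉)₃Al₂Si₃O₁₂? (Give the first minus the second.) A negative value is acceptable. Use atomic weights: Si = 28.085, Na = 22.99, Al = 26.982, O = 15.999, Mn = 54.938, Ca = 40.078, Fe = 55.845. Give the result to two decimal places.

0.50 percentage points

M(Na₀.₈₉Ca₀.₁₁Al₁.₁₁Si₂.₈₉O₈) = 263.977 g/mol, so wt% Al = 29.950/263.977 × 100 = 11.35%.
M((Mn₀.₁₁Fe₀.₈₉)₃Al₂Si₃O₁₂) = 497.443 g/mol, so wt% Al = 53.964/497.443 × 100 = 10.85%.
11.35 − 10.85 = 0.50 pp.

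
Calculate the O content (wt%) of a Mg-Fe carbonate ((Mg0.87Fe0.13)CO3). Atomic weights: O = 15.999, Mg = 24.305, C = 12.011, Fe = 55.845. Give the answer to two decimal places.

M((Mg0.87Fe0.13)CO3) = 88.413 g/mol.
O contributes 3 × 15.999 = 47.997 g per mole.
47.997/88.413 = 0.5429 → 54.29%.

54.29 wt%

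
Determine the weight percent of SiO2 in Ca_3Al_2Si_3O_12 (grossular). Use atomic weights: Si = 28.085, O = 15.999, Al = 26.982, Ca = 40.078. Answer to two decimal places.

40.02 wt%

M(Ca_3Al_2Si_3O_12) = 450.441 g/mol; M(SiO2) = 60.083 g/mol.
Moles SiO2 per formula unit = 3 Si ÷ 1 = 3.0000.
SiO2 fraction = (3.0000 × 60.083) / 450.441 = 180.249/450.441 = 0.4002.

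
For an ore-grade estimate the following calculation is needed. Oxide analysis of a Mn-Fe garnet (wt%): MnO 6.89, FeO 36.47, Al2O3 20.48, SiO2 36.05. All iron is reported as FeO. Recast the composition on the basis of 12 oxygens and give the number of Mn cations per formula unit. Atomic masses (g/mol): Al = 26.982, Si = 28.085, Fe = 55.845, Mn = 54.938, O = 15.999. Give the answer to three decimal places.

0.484 Mn apfu

MnO (M=70.937): mol = 0.09713; Mn = 0.09713, O = 0.09713.
FeO (M=71.844): mol = 0.50763; Fe = 0.50763, O = 0.50763.
Al2O3 (M=101.961): mol = 0.20086; Al = 0.40172, O = 0.60258.
SiO2 (M=60.083): mol = 0.60000; Si = 0.60000, O = 1.20000.
ΣO = 2.40734; factor = 12/ΣO = 4.98475.
Mn apfu = 0.09713 × 4.98475 = 0.484.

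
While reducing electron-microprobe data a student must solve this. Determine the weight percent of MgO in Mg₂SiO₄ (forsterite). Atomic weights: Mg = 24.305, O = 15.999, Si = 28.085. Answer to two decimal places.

57.29 wt%

Molar mass of Mg₂SiO₄ = 2·24.305 + 1·28.085 + 4·15.999 = 140.691 g/mol.
Each formula unit contains 2 Mg, equivalent to 2/1 = 2.0000 mol MgO.
M(MgO) = 1×24.305 + 1×15.999 = 40.304 g/mol.
Mass of MgO per formula unit = 2.0000 × 40.304 = 80.608 g.
MgO wt% = 80.608 / 140.691 × 100 = 57.29%.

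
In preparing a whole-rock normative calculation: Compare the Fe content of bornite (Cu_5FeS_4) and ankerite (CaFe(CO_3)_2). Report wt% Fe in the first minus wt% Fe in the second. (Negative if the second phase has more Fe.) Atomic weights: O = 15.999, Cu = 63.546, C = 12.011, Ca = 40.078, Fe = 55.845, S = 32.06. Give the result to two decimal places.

-14.73 percentage points

Fe in Cu_5FeS_4: molar mass 501.815 g/mol; 1×55.845 = 55.845 g → 11.13 wt%.
Fe in CaFe(CO_3)_2: molar mass 215.939 g/mol; 1×55.845 = 55.845 g → 25.86 wt%.
Difference = 11.13 − 25.86 = -14.73 percentage points.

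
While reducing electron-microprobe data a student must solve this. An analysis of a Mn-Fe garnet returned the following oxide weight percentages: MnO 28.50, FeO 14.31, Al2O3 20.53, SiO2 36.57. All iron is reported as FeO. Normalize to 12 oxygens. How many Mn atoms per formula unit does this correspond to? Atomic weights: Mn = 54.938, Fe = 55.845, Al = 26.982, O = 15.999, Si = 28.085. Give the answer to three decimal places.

MnO: 28.50/70.937 = 0.40176 mol → 0.40176 mol Mn, 0.40176 mol O.
FeO: 14.31/71.844 = 0.19918 mol → 0.19918 mol Fe, 0.19918 mol O.
Al2O3: 20.53/101.961 = 0.20135 mol → 0.40270 mol Al, 0.60405 mol O.
SiO2: 36.57/60.083 = 0.60866 mol → 0.60866 mol Si, 1.21732 mol O.
Total oxygen = 2.42231 mol. Normalization factor = 12/2.42231 = 4.95395.
Mn per 12 O = 0.40176 × 4.95395 = 1.990.

1.990 Mn apfu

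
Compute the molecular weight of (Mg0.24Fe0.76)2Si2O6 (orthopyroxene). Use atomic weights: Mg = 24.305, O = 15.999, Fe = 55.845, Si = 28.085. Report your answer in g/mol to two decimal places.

248.71 g/mol

The formula mass is the sum 0.48(24.305) + 1.52(55.845) + 2(28.085) + 6(15.999).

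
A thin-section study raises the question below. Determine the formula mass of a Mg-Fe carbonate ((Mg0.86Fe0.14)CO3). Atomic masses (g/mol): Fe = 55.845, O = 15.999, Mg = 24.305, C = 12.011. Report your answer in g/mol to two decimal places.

88.73 g/mol

M = 0.86*24.305 + 0.14*55.845 + 1*12.011 + 3*15.999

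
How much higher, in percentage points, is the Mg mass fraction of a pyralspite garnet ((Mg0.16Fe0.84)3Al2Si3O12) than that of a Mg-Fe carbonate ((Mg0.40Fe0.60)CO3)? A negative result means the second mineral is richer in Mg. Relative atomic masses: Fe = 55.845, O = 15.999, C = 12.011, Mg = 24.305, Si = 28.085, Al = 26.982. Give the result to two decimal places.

-7.00 percentage points

First mineral: 11.666 g Mg in 482.603 g formula = 2.42 wt% Mg.
Second mineral: 9.722 g Mg in 103.237 g formula = 9.42 wt% Mg.
2.42% − 9.42% gives a difference of -7.00 percentage points.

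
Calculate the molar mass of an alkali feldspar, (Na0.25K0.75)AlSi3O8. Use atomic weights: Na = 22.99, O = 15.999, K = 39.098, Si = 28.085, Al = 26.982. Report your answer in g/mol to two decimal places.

274.30 g/mol

Na: 0.25 × 22.99 = 5.7475
K: 0.75 × 39.098 = 29.3235
Al: 1 × 26.982 = 26.9820
Si: 3 × 28.085 = 84.2550
O: 8 × 15.999 = 127.9920
Summing the contributions gives the formula mass.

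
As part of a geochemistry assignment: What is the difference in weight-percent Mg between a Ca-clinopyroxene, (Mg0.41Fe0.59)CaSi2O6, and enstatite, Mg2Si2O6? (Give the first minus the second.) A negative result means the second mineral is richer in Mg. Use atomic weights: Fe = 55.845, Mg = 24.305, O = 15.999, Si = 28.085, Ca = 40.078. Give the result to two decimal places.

-19.97 percentage points

First mineral: 9.965 g Mg in 235.156 g formula = 4.24 wt% Mg.
Second mineral: 48.610 g Mg in 200.774 g formula = 24.21 wt% Mg.
4.24% − 24.21% gives a difference of -19.97 percentage points.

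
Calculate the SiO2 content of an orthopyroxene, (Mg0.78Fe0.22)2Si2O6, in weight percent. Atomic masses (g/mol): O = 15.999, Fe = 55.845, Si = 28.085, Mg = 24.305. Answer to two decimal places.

55.98 wt%

Formula mass = 214.652 g/mol.
2 Si → 2.0000 mol SiO2 per formula unit; M(SiO2) = 60.083, so SiO2 mass = 120.166 g.
120.166/214.652 × 100 = 55.98 wt%.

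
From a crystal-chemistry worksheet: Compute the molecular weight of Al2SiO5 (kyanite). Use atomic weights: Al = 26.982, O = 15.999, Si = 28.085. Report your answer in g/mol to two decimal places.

The formula mass is the sum 2(26.982) + 1(28.085) + 5(15.999).

162.04 g/mol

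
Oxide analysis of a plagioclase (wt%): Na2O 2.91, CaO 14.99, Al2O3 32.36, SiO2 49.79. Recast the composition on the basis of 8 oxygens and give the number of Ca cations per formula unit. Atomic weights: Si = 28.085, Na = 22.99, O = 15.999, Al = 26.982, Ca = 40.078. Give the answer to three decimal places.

Na2O: 2.91/61.979 = 0.04695 mol → 0.09390 mol Na, 0.04695 mol O.
CaO: 14.99/56.077 = 0.26731 mol → 0.26731 mol Ca, 0.26731 mol O.
Al2O3: 32.36/101.961 = 0.31738 mol → 0.63476 mol Al, 0.95214 mol O.
SiO2: 49.79/60.083 = 0.82869 mol → 0.82869 mol Si, 1.65738 mol O.
Total oxygen = 2.92378 mol. Normalization factor = 8/2.92378 = 2.73618.
Ca per 8 O = 0.26731 × 2.73618 = 0.731.

0.731 Ca apfu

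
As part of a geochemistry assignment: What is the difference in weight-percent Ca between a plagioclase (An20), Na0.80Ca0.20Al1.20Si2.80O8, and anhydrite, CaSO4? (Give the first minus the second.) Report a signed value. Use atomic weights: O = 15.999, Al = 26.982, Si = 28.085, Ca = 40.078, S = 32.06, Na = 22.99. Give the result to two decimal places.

-26.42 percentage points

First mineral: 8.016 g Ca in 265.416 g formula = 3.02 wt% Ca.
Second mineral: 40.078 g Ca in 136.134 g formula = 29.44 wt% Ca.
3.02% − 29.44% gives a difference of -26.42 percentage points.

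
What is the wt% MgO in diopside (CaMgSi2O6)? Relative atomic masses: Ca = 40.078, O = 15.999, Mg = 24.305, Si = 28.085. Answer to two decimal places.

18.61 wt%

M(CaMgSi2O6) = 216.547 g/mol; M(MgO) = 40.304 g/mol.
Moles MgO per formula unit = 1 Mg ÷ 1 = 1.0000.
MgO fraction = (1.0000 × 40.304) / 216.547 = 40.304/216.547 = 0.1861.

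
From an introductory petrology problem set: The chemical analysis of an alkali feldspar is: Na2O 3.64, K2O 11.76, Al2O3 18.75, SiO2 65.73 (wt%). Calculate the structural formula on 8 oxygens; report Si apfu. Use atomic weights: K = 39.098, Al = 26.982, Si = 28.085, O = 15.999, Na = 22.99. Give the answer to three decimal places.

Na2O (M=61.979): mol = 0.05873; Na = 0.11746, O = 0.05873.
K2O (M=94.195): mol = 0.12485; K = 0.24970, O = 0.12485.
Al2O3 (M=101.961): mol = 0.18389; Al = 0.36778, O = 0.55167.
SiO2 (M=60.083): mol = 1.09399; Si = 1.09399, O = 2.18798.
ΣO = 2.92323; factor = 8/ΣO = 2.73670.
Si apfu = 1.09399 × 2.73670 = 2.994.

2.994 Si apfu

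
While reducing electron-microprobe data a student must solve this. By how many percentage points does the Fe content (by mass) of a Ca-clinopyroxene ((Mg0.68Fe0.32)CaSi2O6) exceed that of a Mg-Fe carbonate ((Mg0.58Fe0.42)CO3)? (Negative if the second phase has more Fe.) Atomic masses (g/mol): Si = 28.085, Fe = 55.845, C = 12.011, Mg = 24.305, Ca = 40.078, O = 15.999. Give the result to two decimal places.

-16.16 percentage points

Fe in (Mg0.68Fe0.32)CaSi2O6: molar mass 226.640 g/mol; 0.32×55.845 = 17.870 g → 7.88 wt%.
Fe in (Mg0.58Fe0.42)CO3: molar mass 97.560 g/mol; 0.42×55.845 = 23.455 g → 24.04 wt%.
Difference = 7.88 − 24.04 = -16.16 percentage points.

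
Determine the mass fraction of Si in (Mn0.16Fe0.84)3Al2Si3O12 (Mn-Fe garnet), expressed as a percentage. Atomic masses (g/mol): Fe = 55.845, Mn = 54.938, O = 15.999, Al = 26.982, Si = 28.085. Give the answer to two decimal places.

16.94 wt%

M((Mn0.16Fe0.84)3Al2Si3O12) = 497.307 g/mol.
Si contributes 3 × 28.085 = 84.255 g per mole.
84.255/497.307 = 0.1694 → 16.94%.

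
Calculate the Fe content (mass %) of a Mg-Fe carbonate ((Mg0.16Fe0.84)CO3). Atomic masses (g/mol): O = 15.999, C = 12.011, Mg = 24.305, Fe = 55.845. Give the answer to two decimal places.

Formula mass = 0.16·24.305 + 0.84·55.845 + 1·12.011 + 3·15.999 = 110.807 g/mol, of which 46.910 g is Fe.
So Fe makes up 46.910/110.807 = 0.4233 of the mass, i.e. 42.33%.

42.33 mass %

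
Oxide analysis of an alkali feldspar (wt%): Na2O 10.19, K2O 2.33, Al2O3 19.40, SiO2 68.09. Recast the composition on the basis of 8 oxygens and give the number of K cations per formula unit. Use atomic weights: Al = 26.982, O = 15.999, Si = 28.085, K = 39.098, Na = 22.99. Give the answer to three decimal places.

0.131 K apfu

10.19 wt% Na2O ÷ 61.979 g/mol = 0.16441 mol, giving 0.32882 Na and 0.16441 O.
2.33 wt% K2O ÷ 94.195 g/mol = 0.02474 mol, giving 0.04948 K and 0.02474 O.
19.40 wt% Al2O3 ÷ 101.961 g/mol = 0.19027 mol, giving 0.38054 Al and 0.57081 O.
68.09 wt% SiO2 ÷ 60.083 g/mol = 1.13327 mol, giving 1.13327 Si and 2.26654 O.
Oxygen sums to 3.02650; scaling by 8/3.02650 = 2.64332 puts the formula on 8 O.
K: 0.04948 × 2.64332 = 0.131 atoms per formula unit.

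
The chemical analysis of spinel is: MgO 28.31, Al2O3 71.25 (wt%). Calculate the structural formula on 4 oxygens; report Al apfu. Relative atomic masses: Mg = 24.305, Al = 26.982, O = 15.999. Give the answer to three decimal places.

1.997 Al apfu

28.31 wt% MgO ÷ 40.304 g/mol = 0.70241 mol, giving 0.70241 Mg and 0.70241 O.
71.25 wt% Al2O3 ÷ 101.961 g/mol = 0.69880 mol, giving 1.39760 Al and 2.09640 O.
Oxygen sums to 2.79881; scaling by 4/2.79881 = 1.42918 puts the formula on 4 O.
Al: 1.39760 × 1.42918 = 1.997 atoms per formula unit.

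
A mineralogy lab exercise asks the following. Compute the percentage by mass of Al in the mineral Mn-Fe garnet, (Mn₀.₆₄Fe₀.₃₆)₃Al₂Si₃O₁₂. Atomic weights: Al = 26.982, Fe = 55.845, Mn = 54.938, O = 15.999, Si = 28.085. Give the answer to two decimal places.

Formula mass = 1.92*54.938 + 1.08*55.845 + 2*26.982 + 3*28.085 + 12*15.999 = 496.001 g/mol, of which 53.964 g is Al.
So Al makes up 53.964/496.001 = 0.1088 of the mass, i.e. 10.88%.

10.88 mass %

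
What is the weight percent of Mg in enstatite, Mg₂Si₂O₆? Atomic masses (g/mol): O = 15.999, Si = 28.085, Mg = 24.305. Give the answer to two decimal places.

24.21 mass %

M(Mg₂Si₂O₆) = 200.774 g/mol.
Mg contributes 2 × 24.305 = 48.610 g per mole.
48.610/200.774 = 0.2421 → 24.21%.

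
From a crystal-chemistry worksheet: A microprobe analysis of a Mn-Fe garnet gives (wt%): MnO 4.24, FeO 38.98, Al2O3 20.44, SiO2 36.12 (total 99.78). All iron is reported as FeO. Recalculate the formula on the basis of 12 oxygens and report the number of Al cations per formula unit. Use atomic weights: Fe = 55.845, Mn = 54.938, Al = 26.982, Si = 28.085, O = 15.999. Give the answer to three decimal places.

2.000 Al apfu

MnO (M=70.937): mol = 0.05977; Mn = 0.05977, O = 0.05977.
FeO (M=71.844): mol = 0.54256; Fe = 0.54256, O = 0.54256.
Al2O3 (M=101.961): mol = 0.20047; Al = 0.40094, O = 0.60141.
SiO2 (M=60.083): mol = 0.60117; Si = 0.60117, O = 1.20234.
ΣO = 2.40608; factor = 12/ΣO = 4.98737.
Al apfu = 0.40094 × 4.98737 = 2.000.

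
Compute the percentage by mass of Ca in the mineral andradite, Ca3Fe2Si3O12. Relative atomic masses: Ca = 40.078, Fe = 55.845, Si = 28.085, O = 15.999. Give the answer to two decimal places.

M(Ca3Fe2Si3O12) = 508.167 g/mol.
Ca contributes 3 × 40.078 = 120.234 g per mole.
120.234/508.167 = 0.2366 → 23.66%.

23.66 weight percent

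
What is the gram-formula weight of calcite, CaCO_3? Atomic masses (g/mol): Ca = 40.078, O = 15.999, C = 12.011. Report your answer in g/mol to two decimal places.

100.09 g/mol

Ca: 1 × 40.078 = 40.0780
C: 1 × 12.011 = 12.0110
O: 3 × 15.999 = 47.9970
Summing the contributions gives the formula mass.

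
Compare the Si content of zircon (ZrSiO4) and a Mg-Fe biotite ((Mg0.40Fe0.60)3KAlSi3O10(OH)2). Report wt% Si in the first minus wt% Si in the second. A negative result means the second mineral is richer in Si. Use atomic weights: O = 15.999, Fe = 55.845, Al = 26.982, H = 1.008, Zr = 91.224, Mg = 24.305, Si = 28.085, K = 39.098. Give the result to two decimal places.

Si in ZrSiO4: molar mass 183.305 g/mol; 1×28.085 = 28.085 g → 15.32 wt%.
Si in (Mg0.40Fe0.60)3KAlSi3O10(OH)2: molar mass 474.026 g/mol; 3×28.085 = 84.255 g → 17.77 wt%.
Difference = 15.32 − 17.77 = -2.45 percentage points.

-2.45 percentage points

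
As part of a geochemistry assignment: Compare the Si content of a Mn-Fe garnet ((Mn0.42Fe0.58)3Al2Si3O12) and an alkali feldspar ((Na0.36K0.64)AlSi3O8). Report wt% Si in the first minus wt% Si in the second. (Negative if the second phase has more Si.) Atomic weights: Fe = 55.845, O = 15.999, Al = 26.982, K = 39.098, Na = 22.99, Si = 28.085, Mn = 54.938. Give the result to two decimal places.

-13.95 percentage points

Si in (Mn0.42Fe0.58)3Al2Si3O12: molar mass 496.599 g/mol; 3×28.085 = 84.255 g → 16.97 wt%.
Si in (Na0.36K0.64)AlSi3O8: molar mass 272.528 g/mol; 3×28.085 = 84.255 g → 30.92 wt%.
Difference = 16.97 − 30.92 = -13.95 percentage points.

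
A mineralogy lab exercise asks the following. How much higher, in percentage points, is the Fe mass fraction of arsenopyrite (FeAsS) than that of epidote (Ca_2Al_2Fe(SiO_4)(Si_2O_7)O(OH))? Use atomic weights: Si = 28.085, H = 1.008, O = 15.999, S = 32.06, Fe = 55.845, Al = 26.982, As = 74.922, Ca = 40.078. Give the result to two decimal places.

22.74 percentage points

Fe in FeAsS: molar mass 162.827 g/mol; 1×55.845 = 55.845 g → 34.30 wt%.
Fe in Ca_2Al_2Fe(SiO_4)(Si_2O_7)O(OH): molar mass 483.215 g/mol; 1×55.845 = 55.845 g → 11.56 wt%.
Difference = 34.30 − 11.56 = 22.74 percentage points.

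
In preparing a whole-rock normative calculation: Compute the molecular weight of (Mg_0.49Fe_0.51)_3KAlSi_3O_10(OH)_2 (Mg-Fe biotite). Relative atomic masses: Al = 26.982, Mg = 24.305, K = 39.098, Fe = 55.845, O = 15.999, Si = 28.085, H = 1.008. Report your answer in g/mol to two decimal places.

The formula mass is the sum 1.47×24.305 + 1.53×55.845 + 1×39.098 + 1×26.982 + 3×28.085 + 12×15.999 + 2×1.008.

465.51 g/mol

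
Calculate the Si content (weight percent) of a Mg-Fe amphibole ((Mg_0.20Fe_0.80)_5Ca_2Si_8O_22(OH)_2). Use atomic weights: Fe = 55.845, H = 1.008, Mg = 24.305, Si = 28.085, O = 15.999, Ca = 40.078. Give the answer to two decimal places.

23.94 weight percent

Molar mass of (Mg_0.20Fe_0.80)_5Ca_2Si_8O_22(OH)_2: 1·24.305 + 4·55.845 + 2·40.078 + 8·28.085 + 24·15.999 + 2·1.008 = 938.513 g/mol.
Mass of Si per formula unit: 8 × 28.085 = 224.680 g.
Weight fraction Si = 224.680 / 938.513 = 0.2394.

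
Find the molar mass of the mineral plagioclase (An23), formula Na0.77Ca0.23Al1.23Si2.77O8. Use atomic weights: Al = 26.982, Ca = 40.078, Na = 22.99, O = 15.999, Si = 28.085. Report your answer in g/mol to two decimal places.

The formula mass is the sum 0.77*22.99 + 0.23*40.078 + 1.23*26.982 + 2.77*28.085 + 8*15.999.

265.90 g/mol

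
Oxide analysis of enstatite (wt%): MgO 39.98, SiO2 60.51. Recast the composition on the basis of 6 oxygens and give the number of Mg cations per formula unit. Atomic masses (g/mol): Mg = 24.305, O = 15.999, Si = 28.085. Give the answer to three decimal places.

1.980 Mg apfu

MgO: 39.98/40.304 = 0.99196 mol → 0.99196 mol Mg, 0.99196 mol O.
SiO2: 60.51/60.083 = 1.00711 mol → 1.00711 mol Si, 2.01422 mol O.
Total oxygen = 3.00618 mol. Normalization factor = 6/3.00618 = 1.99589.
Mg per 6 O = 0.99196 × 1.99589 = 1.980.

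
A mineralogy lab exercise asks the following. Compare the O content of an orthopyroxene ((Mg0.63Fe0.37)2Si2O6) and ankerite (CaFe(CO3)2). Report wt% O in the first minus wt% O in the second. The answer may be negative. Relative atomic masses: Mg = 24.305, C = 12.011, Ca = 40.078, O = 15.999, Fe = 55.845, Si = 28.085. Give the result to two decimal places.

M((Mg0.63Fe0.37)2Si2O6) = 224.114 g/mol, so wt% O = 95.994/224.114 × 100 = 42.83%.
M(CaFe(CO3)2) = 215.939 g/mol, so wt% O = 95.994/215.939 × 100 = 44.45%.
42.83 − 44.45 = -1.62 pp.

-1.62 percentage points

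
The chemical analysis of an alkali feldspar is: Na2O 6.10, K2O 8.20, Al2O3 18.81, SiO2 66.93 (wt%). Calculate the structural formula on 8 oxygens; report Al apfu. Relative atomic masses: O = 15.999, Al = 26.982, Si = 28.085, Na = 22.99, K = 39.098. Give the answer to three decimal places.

0.995 Al apfu

Na2O: 6.10/61.979 = 0.09842 mol → 0.19684 mol Na, 0.09842 mol O.
K2O: 8.20/94.195 = 0.08705 mol → 0.17410 mol K, 0.08705 mol O.
Al2O3: 18.81/101.961 = 0.18448 mol → 0.36896 mol Al, 0.55344 mol O.
SiO2: 66.93/60.083 = 1.11396 mol → 1.11396 mol Si, 2.22792 mol O.
Total oxygen = 2.96683 mol. Normalization factor = 8/2.96683 = 2.69648.
Al per 8 O = 0.36896 × 2.69648 = 0.995.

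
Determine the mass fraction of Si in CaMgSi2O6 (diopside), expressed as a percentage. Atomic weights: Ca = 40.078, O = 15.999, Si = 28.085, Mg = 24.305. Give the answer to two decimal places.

M(CaMgSi2O6) = 216.547 g/mol.
Si contributes 2 × 28.085 = 56.170 g per mole.
56.170/216.547 = 0.2594 → 25.94%.

25.94 wt%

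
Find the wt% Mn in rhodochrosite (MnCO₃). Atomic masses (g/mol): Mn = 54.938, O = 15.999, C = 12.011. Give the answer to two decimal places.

47.79 weight percent

Molar mass of MnCO₃: 1×54.938 + 1×12.011 + 3×15.999 = 114.946 g/mol.
Mass of Mn per formula unit: 1 × 54.938 = 54.938 g.
Weight fraction Mn = 54.938 / 114.946 = 0.4779.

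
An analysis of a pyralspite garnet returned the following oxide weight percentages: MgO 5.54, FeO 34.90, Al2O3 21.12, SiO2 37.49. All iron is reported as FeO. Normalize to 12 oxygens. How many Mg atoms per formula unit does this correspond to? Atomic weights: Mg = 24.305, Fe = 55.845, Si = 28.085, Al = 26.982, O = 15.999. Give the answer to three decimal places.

MgO: 5.54/40.304 = 0.13746 mol → 0.13746 mol Mg, 0.13746 mol O.
FeO: 34.90/71.844 = 0.48577 mol → 0.48577 mol Fe, 0.48577 mol O.
Al2O3: 21.12/101.961 = 0.20714 mol → 0.41428 mol Al, 0.62142 mol O.
SiO2: 37.49/60.083 = 0.62397 mol → 0.62397 mol Si, 1.24794 mol O.
Total oxygen = 2.49259 mol. Normalization factor = 12/2.49259 = 4.81427.
Mg per 12 O = 0.13746 × 4.81427 = 0.662.

0.662 Mg apfu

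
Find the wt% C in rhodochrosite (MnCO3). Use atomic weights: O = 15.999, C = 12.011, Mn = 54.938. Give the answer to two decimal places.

10.45 mass %

Molar mass of MnCO3: 1×54.938 + 1×12.011 + 3×15.999 = 114.946 g/mol.
Mass of C per formula unit: 1 × 12.011 = 12.011 g.
Weight fraction C = 12.011 / 114.946 = 0.1045.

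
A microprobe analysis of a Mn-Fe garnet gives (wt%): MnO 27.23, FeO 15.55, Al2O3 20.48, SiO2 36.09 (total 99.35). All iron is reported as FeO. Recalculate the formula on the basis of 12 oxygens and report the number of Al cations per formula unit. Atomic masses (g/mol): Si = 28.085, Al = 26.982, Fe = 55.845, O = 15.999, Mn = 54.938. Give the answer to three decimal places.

MnO: 27.23/70.937 = 0.38386 mol → 0.38386 mol Mn, 0.38386 mol O.
FeO: 15.55/71.844 = 0.21644 mol → 0.21644 mol Fe, 0.21644 mol O.
Al2O3: 20.48/101.961 = 0.20086 mol → 0.40172 mol Al, 0.60258 mol O.
SiO2: 36.09/60.083 = 0.60067 mol → 0.60067 mol Si, 1.20134 mol O.
Total oxygen = 2.40422 mol. Normalization factor = 12/2.40422 = 4.99122.
Al per 12 O = 0.40172 × 4.99122 = 2.005.

2.005 Al apfu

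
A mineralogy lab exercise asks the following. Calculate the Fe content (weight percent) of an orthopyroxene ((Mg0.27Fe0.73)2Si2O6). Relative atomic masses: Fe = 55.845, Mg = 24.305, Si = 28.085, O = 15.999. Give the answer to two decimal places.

Molar mass of (Mg0.27Fe0.73)2Si2O6: 0.54*24.305 + 1.46*55.845 + 2*28.085 + 6*15.999 = 246.822 g/mol.
Mass of Fe per formula unit: 1.46 × 55.845 = 81.534 g.
Weight fraction Fe = 81.534 / 246.822 = 0.3303.

33.03 weight percent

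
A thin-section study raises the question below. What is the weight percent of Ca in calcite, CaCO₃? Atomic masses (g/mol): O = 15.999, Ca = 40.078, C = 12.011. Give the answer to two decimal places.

M(CaCO₃) = 100.086 g/mol.
Ca contributes 1 × 40.078 = 40.078 g per mole.
40.078/100.086 = 0.4004 → 40.04%.

40.04 wt%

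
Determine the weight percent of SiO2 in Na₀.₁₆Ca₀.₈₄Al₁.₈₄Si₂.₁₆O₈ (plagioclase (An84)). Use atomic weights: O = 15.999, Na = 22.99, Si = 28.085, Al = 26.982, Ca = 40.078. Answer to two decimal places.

47.08 wt%

M(Na₀.₁₆Ca₀.₈₄Al₁.₈₄Si₂.₁₆O₈) = 275.646 g/mol; M(SiO2) = 60.083 g/mol.
Moles SiO2 per formula unit = 2.16 Si ÷ 1 = 2.1600.
SiO2 fraction = (2.1600 × 60.083) / 275.646 = 129.779/275.646 = 0.4708.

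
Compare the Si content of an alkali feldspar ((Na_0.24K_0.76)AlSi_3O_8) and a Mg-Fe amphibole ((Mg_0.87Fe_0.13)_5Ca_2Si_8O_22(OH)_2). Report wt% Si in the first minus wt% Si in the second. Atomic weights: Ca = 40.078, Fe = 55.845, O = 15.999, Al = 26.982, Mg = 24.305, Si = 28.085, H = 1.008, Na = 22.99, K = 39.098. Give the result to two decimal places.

First mineral: 84.255 g Si in 274.461 g formula = 30.70 wt% Si.
Second mineral: 224.680 g Si in 832.854 g formula = 26.98 wt% Si.
30.70% − 26.98% gives a difference of 3.72 percentage points.

3.72 percentage points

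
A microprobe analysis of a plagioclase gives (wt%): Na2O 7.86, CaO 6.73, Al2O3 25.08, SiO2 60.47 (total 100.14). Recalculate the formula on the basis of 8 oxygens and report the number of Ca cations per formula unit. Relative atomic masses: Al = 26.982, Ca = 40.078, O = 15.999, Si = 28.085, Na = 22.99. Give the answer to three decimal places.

0.320 Ca apfu

Na2O (M=61.979): mol = 0.12682; Na = 0.25364, O = 0.12682.
CaO (M=56.077): mol = 0.12001; Ca = 0.12001, O = 0.12001.
Al2O3 (M=101.961): mol = 0.24598; Al = 0.49196, O = 0.73794.
SiO2 (M=60.083): mol = 1.00644; Si = 1.00644, O = 2.01288.
ΣO = 2.99765; factor = 8/ΣO = 2.66876.
Ca apfu = 0.12001 × 2.66876 = 0.320.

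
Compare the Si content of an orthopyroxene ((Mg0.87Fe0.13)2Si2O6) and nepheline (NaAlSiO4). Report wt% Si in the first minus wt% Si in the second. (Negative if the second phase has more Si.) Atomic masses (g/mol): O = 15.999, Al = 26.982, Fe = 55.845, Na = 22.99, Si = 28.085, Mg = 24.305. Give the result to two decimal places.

M((Mg0.87Fe0.13)2Si2O6) = 208.974 g/mol, so wt% Si = 56.170/208.974 × 100 = 26.88%.
M(NaAlSiO4) = 142.053 g/mol, so wt% Si = 28.085/142.053 × 100 = 19.77%.
26.88 − 19.77 = 7.11 pp.

7.11 percentage points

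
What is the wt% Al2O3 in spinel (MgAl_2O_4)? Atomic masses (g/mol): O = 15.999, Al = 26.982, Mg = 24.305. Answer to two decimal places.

Formula mass = 142.265 g/mol.
2 Al → 1.0000 mol Al2O3 per formula unit; M(Al2O3) = 101.961, so Al2O3 mass = 101.961 g.
101.961/142.265 × 100 = 71.67 wt%.

71.67 wt%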